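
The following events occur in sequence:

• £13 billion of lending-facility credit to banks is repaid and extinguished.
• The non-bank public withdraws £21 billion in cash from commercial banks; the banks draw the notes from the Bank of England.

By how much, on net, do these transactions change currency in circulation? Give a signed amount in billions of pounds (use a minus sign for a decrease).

+£21 billion

Discount-window repayment £13 billion: no currency enters or leaves circulation → 0.
Currency withdrawal £21 billion: notes leave the central bank → +£21B.
Net: 0 + 21 = +£21 billion.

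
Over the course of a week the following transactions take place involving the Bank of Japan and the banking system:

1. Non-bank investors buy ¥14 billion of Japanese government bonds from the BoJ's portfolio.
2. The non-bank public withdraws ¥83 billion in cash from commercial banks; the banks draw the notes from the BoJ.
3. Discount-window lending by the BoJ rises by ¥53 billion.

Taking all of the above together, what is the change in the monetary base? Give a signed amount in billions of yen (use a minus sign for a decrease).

BoJ balance sheet:
  Assets:      Securities −¥14B, Loans to banks +¥53B
  Liabilities: Bank reserves −¥44B, Currency in circulation +¥83B
Monetary base = currency + reserves: +¥83B + (−¥44B) = +¥39 billion.

+¥39 billion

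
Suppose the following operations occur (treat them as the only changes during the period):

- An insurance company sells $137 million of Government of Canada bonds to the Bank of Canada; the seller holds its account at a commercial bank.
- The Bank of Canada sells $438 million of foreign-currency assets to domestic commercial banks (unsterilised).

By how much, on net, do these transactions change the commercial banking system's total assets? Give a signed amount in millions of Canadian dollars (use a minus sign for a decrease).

+$137 million

Asset purchase (from non-banks) $137 million: bank balance sheets expand → +$137M.
FX sale $438 million: just an asset swap on bank balance sheets → 0.
Net: 137 + 0 = +$137 million.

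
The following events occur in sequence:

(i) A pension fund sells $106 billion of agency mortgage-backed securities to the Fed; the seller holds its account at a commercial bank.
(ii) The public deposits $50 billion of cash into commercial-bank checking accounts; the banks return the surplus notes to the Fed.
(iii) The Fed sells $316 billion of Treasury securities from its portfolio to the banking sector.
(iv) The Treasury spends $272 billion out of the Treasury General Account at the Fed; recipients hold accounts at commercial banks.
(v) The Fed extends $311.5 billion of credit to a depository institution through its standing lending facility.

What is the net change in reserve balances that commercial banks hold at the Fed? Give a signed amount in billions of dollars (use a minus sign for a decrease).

+$423.5 billion

Asset purchase (from non-banks) $106 billion: the Fed pays by crediting reserve accounts → +$106B.
Currency deposit $50 billion: returned notes are swapped for reserve credit → +$50B.
OMO sale (to banks) $316 billion: the buying banks pay out of their reserve balances → −$316B.
Government spending $272 billion: government payments flow into bank reserve accounts → +$272B.
Discount-window loan $311.5 billion: the loan is credited to the bank's reserve account → +$311.5B.
Net: 106 + 50 − 316 + 272 + 311.5 = +$423.5 billion.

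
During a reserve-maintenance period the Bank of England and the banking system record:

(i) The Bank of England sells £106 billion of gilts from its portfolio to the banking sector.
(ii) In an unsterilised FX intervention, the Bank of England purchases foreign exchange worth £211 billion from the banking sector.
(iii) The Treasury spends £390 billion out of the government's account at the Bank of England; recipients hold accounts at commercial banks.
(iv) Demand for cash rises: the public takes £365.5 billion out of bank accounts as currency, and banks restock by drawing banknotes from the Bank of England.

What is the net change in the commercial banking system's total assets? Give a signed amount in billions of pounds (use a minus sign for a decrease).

+£24.5 billion

Bank of England balance sheet:
  Assets:      Securities −£106B, Foreign assets +£211B
  Liabilities: Bank reserves +£129.5B, Currency in circulation +£365.5B, Government deposits −£390B
Commercial banking system:
  Assets:      Reserves at CB +£129.5B, Securities +£106B, Foreign assets −£211B
  Liabilities: Checkable deposits +£24.5B
Change in total bank assets = +£24.5 billion.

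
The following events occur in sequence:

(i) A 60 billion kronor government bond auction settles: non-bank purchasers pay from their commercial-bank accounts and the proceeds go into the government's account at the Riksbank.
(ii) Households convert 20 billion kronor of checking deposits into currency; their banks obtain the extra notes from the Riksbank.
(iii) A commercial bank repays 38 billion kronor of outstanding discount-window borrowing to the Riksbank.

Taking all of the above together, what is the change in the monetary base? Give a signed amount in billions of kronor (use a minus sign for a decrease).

Riksbank balance sheet:
  Assets:      Loans to banks −38B
  Liabilities: Bank reserves −118B, Currency in circulation +20B, Government deposits +60B
Commercial banking system:
  Assets:      Reserves at CB −118B
  Liabilities: Checkable deposits −80B, Borrowings from CB −38B
Monetary base = currency + reserves: +20B + (−118B) = -98 billion.

-98 billion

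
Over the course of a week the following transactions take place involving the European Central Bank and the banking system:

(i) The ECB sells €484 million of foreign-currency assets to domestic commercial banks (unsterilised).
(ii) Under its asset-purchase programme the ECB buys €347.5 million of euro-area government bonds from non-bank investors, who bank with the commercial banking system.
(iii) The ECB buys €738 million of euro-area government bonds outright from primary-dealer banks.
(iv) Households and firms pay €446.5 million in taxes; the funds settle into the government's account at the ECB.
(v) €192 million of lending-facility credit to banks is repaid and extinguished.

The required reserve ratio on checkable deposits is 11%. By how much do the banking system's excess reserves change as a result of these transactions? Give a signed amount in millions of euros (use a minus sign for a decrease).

FX sale €484 million: reserves −€484M, deposits 0.
Asset purchase (from non-banks) €347.5 million: reserves +€347.5M, deposits +€347.5M.
OMO purchase (from banks) €738 million: reserves +€738M, deposits 0.
Government account inflow €446.5 million: reserves −€446.5M, deposits −€446.5M.
Discount-window repayment €192 million: reserves −€192M, deposits 0.
Totals: Δreserves = −€37M, Δdeposits = −€99M.
Δrequired reserves = 11% × −€99M = −€10.89M.
Δexcess reserves = Δreserves − Δrequired = −€37M − (−€10.89M) = -€26.11 million.

-€26.11 million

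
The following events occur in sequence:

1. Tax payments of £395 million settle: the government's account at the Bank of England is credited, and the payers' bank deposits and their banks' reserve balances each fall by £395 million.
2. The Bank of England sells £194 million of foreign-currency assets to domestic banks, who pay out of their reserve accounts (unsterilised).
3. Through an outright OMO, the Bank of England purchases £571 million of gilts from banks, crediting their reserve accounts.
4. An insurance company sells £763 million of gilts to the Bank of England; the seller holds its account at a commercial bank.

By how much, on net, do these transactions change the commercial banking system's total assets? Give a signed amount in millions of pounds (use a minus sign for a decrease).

+£368 million

Government account inflow £395 million: bank balance sheets shrink → −£395M.
FX sale £194 million: just an asset swap on bank balance sheets → 0.
OMO purchase (from banks) £571 million: just an asset swap on bank balance sheets → 0.
Asset purchase (from non-banks) £763 million: bank balance sheets expand → +£763M.
Net: −395 + 0 + 0 + 763 = +£368 million.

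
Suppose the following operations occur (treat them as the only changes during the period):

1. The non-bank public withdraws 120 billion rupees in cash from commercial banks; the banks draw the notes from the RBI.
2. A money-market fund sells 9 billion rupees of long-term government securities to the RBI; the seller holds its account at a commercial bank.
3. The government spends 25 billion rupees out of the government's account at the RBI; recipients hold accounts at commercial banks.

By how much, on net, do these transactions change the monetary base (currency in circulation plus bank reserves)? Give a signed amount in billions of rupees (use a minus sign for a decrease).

Currency withdrawal 120 billion rupees: just a shift between currency and reserves — both are base money → 0.
Asset purchase (from non-banks) 9 billion rupees: RBI balance sheet expands → +9B.
Government spending 25 billion rupees: a non-base liability converts back to reserves → +25B.
Net: 0 + 9 + 25 = +34 billion.

+34 billion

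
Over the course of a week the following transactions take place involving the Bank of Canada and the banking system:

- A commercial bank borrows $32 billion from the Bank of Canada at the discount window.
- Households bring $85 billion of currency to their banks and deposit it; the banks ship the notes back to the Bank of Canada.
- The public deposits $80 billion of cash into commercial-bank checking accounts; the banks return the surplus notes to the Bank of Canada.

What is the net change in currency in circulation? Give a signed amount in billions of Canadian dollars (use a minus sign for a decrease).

Discount-window loan $32 billion: no currency enters or leaves circulation → 0.
Currency deposit $85 billion: notes return to the central bank → −$85B.
Currency deposit $80 billion: notes return to the central bank → −$80B.
Net: 0 − 85 − 80 = -$165 billion.

-$165 billion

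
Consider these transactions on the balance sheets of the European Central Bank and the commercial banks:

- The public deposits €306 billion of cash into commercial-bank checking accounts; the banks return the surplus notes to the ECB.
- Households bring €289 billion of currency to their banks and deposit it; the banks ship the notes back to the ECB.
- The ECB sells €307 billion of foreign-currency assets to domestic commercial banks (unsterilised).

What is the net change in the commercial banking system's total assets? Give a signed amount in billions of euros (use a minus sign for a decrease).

+€595 billion

ECB balance sheet:
  Assets:      Foreign assets −€307B
  Liabilities: Bank reserves +€288B, Currency in circulation −€595B
Commercial banking system:
  Assets:      Reserves at CB +€288B, Foreign assets +€307B
  Liabilities: Checkable deposits +€595B
Change in total bank assets = +€595 billion.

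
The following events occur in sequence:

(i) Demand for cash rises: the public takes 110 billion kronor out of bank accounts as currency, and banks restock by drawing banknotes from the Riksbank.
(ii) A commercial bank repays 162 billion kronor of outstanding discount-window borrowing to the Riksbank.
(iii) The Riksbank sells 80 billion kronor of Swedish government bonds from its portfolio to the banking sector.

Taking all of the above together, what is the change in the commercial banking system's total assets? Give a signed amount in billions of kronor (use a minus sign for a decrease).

-272 billion

Riksbank balance sheet:
  Assets:      Securities −80B, Loans to banks −162B
  Liabilities: Bank reserves −352B, Currency in circulation +110B
Commercial banking system:
  Assets:      Reserves at CB −352B, Securities +80B
  Liabilities: Checkable deposits −110B, Borrowings from CB −162B
Change in total bank assets = -272 billion.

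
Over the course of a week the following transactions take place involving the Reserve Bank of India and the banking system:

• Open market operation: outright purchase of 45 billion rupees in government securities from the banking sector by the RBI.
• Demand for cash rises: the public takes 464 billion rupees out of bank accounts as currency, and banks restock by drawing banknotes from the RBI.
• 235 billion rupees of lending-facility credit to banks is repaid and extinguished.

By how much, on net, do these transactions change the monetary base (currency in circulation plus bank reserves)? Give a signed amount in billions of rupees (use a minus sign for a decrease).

RBI balance sheet:
  Assets:      Securities +45B, Loans to banks −235B
  Liabilities: Bank reserves −654B, Currency in circulation +464B
Monetary base = currency + reserves: +464B + (−654B) = -190 billion.

-190 billion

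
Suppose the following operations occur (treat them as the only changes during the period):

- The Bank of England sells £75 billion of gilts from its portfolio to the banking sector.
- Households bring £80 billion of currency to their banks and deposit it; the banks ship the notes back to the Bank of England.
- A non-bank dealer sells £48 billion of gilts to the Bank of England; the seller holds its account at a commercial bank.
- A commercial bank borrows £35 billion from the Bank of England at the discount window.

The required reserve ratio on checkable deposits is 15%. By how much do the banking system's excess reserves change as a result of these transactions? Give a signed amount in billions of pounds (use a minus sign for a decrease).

OMO sale (to banks) £75 billion: reserves −£75B, deposits 0.
Currency deposit £80 billion: reserves +£80B, deposits +£80B.
Asset purchase (from non-banks) £48 billion: reserves +£48B, deposits +£48B.
Discount-window loan £35 billion: reserves +£35B, deposits 0.
Totals: Δreserves = +£88B, Δdeposits = +£128B.
Δrequired reserves = 15% × +£128B = +£19.2B.
Δexcess reserves = Δreserves − Δrequired = +£88B − (+£19.2B) = +£68.8 billion.

+£68.8 billion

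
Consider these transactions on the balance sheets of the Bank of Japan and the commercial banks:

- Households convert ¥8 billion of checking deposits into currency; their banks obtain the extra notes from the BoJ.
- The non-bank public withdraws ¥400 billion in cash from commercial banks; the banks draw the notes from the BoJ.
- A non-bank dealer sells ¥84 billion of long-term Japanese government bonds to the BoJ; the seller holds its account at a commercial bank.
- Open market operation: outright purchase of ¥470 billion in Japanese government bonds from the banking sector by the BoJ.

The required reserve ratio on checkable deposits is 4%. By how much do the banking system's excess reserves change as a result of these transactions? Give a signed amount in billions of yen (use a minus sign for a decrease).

Currency withdrawal ¥8 billion: reserves −¥8B, deposits −¥8B.
Currency withdrawal ¥400 billion: reserves −¥400B, deposits −¥400B.
Asset purchase (from non-banks) ¥84 billion: reserves +¥84B, deposits +¥84B.
OMO purchase (from banks) ¥470 billion: reserves +¥470B, deposits 0.
Totals: Δreserves = +¥146B, Δdeposits = −¥324B.
Δrequired reserves = 4% × −¥324B = −¥12.96B.
Δexcess reserves = Δreserves − Δrequired = +¥146B − (−¥12.96B) = +¥158.96 billion.

+¥158.96 billion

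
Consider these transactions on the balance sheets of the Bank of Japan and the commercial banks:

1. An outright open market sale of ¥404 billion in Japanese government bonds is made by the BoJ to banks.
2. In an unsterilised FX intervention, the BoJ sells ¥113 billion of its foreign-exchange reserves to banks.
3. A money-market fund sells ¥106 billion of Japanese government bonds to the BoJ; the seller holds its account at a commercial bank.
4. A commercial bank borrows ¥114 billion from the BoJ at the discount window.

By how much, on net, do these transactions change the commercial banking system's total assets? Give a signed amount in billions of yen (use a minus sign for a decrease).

+¥220 billion

BoJ balance sheet:
  Assets:      Securities −¥298B, Loans to banks +¥114B, Foreign assets −¥113B
  Liabilities: Bank reserves −¥297B
Commercial banking system:
  Assets:      Reserves at CB −¥297B, Securities +¥404B, Foreign assets +¥113B
  Liabilities: Checkable deposits +¥106B, Borrowings from CB +¥114B
Change in total bank assets = +¥220 billion.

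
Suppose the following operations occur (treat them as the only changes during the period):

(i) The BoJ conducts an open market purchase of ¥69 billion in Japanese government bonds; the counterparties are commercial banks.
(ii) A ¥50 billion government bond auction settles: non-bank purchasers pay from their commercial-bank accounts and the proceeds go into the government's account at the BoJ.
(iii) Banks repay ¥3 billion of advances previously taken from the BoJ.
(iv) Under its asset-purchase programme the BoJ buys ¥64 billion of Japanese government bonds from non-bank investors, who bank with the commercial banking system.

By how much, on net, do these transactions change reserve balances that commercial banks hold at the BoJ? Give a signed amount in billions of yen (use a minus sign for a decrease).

BoJ balance sheet:
  Assets:      Securities +¥133B, Loans to banks −¥3B
  Liabilities: Bank reserves +¥80B, Government deposits +¥50B
Commercial banking system:
  Assets:      Reserves at CB +¥80B, Securities −¥69B
  Liabilities: Checkable deposits +¥14B, Borrowings from CB −¥3B
So the change in reserve balances that commercial banks hold at the BoJ is +¥80 billion.

+¥80 billion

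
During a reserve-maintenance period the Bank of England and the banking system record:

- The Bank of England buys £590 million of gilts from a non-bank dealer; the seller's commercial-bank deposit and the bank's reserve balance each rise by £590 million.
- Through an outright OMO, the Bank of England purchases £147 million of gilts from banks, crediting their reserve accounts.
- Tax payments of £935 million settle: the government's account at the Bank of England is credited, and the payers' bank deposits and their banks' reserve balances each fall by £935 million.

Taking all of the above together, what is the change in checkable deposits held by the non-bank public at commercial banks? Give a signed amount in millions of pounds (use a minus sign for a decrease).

Asset purchase (from non-banks) £590 million: non-bank counterparties' bank balances rise → +£590M.
OMO purchase (from banks) £147 million: the counterparty is a bank, so public deposits are unchanged → 0.
Government account inflow £935 million: non-bank counterparties' bank balances fall → −£935M.
Net: 590 + 0 − 935 = -£345 million.

-£345 million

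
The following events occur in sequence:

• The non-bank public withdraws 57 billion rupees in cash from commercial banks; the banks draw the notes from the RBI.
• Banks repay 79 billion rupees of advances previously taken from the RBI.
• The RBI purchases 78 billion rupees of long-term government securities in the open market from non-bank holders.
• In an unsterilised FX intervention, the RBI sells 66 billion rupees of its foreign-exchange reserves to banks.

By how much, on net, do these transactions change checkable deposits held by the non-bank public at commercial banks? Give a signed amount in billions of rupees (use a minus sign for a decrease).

Currency withdrawal 57 billion rupees: non-bank counterparties' bank balances fall → −57B.
Discount-window repayment 79 billion rupees: the counterparty is a bank, so public deposits are unchanged → 0.
Asset purchase (from non-banks) 78 billion rupees: non-bank counterparties' bank balances rise → +78B.
FX sale 66 billion rupees: the counterparty is a bank, so public deposits are unchanged → 0.
Net: −57 + 0 + 78 + 0 = +21 billion.

+21 billion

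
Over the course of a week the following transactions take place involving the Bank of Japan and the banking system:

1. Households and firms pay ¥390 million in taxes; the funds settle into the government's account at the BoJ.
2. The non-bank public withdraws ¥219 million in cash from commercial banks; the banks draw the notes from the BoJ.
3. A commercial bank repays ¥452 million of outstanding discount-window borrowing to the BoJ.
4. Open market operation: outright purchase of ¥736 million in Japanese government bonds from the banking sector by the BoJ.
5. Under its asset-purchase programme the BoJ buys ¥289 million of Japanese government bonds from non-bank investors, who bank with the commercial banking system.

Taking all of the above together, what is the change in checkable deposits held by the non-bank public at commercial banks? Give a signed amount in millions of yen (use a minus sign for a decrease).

Government account inflow ¥390 million: non-bank counterparties' bank balances fall → −¥390M.
Currency withdrawal ¥219 million: non-bank counterparties' bank balances fall → −¥219M.
Discount-window repayment ¥452 million: the counterparty is a bank, so public deposits are unchanged → 0.
OMO purchase (from banks) ¥736 million: the counterparty is a bank, so public deposits are unchanged → 0.
Asset purchase (from non-banks) ¥289 million: non-bank counterparties' bank balances rise → +¥289M.
Net: −390 − 219 + 0 + 0 + 289 = -¥320 million.

-¥320 million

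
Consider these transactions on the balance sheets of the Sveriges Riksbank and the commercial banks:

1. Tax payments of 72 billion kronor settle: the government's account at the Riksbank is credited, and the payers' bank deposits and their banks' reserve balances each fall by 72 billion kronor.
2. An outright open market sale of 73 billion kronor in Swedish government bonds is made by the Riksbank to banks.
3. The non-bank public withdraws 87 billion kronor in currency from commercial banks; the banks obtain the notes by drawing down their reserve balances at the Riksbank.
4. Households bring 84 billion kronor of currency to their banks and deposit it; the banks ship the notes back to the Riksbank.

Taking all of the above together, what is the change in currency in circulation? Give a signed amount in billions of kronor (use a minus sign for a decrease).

Riksbank balance sheet:
  Assets:      Securities −73B
  Liabilities: Bank reserves −148B, Currency in circulation +3B, Government deposits +72B
So the change in currency in circulation is +3 billion.

+3 billion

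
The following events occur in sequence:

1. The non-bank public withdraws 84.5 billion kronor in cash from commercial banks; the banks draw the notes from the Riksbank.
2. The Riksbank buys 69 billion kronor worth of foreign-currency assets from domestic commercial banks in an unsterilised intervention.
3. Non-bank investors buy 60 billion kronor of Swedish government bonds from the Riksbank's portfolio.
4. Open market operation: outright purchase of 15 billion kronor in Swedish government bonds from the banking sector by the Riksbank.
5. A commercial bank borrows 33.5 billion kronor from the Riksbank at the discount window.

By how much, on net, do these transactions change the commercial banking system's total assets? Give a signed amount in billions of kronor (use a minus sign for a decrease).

Riksbank balance sheet:
  Assets:      Securities −45B, Loans to banks +33.5B, Foreign assets +69B
  Liabilities: Bank reserves −27B, Currency in circulation +84.5B
Commercial banking system:
  Assets:      Reserves at CB −27B, Securities −15B, Foreign assets −69B
  Liabilities: Checkable deposits −144.5B, Borrowings from CB +33.5B
Change in total bank assets = -111 billion.

-111 billion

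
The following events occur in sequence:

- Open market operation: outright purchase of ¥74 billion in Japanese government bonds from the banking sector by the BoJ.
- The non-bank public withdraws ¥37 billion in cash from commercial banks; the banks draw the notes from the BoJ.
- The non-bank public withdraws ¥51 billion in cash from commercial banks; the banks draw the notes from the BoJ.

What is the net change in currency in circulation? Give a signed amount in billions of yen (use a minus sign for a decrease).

OMO purchase (from banks) ¥74 billion: no currency enters or leaves circulation → 0.
Currency withdrawal ¥37 billion: notes leave the central bank → +¥37B.
Currency withdrawal ¥51 billion: notes leave the central bank → +¥51B.
Net: 0 + 37 + 51 = +¥88 billion.

+¥88 billion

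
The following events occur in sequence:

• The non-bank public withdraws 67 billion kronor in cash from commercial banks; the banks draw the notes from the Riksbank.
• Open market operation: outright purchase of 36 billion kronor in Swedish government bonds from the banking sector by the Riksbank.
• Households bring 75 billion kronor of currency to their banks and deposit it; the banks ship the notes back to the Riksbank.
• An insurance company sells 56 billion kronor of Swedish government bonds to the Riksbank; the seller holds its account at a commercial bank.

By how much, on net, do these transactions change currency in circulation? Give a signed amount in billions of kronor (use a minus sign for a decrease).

-8 billion

Currency withdrawal 67 billion kronor: notes leave the central bank → +67B.
OMO purchase (from banks) 36 billion kronor: no currency enters or leaves circulation → 0.
Currency deposit 75 billion kronor: notes return to the central bank → −75B.
Asset purchase (from non-banks) 56 billion kronor: no currency enters or leaves circulation → 0.
Net: 67 + 0 − 75 + 0 = -8 billion.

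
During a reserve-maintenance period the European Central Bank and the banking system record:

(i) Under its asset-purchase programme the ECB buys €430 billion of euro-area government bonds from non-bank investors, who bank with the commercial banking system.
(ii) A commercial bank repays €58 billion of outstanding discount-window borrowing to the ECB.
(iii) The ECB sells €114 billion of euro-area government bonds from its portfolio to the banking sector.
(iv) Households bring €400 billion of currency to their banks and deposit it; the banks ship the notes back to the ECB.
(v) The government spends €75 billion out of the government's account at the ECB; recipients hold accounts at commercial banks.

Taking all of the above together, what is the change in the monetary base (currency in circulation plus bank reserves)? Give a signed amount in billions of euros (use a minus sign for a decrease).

Asset purchase (from non-banks) €430 billion: ECB balance sheet expands → +€430B.
Discount-window repayment €58 billion: ECB balance sheet contracts → −€58B.
OMO sale (to banks) €114 billion: ECB balance sheet contracts → −€114B.
Currency deposit €400 billion: just a shift between currency and reserves — both are base money → 0.
Government spending €75 billion: a non-base liability converts back to reserves → +€75B.
Net: 430 − 58 − 114 + 0 + 75 = +€333 billion.

+€333 billion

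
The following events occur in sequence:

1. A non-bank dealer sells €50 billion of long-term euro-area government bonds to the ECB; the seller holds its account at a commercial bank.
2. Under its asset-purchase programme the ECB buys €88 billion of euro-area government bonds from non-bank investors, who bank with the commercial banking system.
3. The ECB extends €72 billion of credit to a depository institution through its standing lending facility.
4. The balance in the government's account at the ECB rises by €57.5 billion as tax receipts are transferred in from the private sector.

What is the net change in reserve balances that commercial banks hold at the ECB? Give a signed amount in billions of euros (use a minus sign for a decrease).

ECB balance sheet:
  Assets:      Securities +€138B, Loans to banks +€72B
  Liabilities: Bank reserves +€152.5B, Government deposits +€57.5B
So the change in reserve balances that commercial banks hold at the ECB is +€152.5 billion.

+€152.5 billion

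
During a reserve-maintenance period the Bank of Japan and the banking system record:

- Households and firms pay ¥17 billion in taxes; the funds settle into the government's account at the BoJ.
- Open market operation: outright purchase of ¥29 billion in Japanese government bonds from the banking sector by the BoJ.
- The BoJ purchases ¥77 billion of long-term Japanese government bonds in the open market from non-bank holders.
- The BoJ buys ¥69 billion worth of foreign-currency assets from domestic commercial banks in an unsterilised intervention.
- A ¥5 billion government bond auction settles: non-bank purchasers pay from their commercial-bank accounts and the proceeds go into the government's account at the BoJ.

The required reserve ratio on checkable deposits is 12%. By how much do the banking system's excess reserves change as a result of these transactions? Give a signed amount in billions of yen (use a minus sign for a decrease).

Government account inflow ¥17 billion: reserves −¥17B, deposits −¥17B.
OMO purchase (from banks) ¥29 billion: reserves +¥29B, deposits 0.
Asset purchase (from non-banks) ¥77 billion: reserves +¥77B, deposits +¥77B.
FX purchase ¥69 billion: reserves +¥69B, deposits 0.
Government account inflow ¥5 billion: reserves −¥5B, deposits −¥5B.
Totals: Δreserves = +¥153B, Δdeposits = +¥55B.
Δrequired reserves = 12% × +¥55B = +¥6.6B.
Δexcess reserves = Δreserves − Δrequired = +¥153B − (+¥6.6B) = +¥146.4 billion.

+¥146.4 billion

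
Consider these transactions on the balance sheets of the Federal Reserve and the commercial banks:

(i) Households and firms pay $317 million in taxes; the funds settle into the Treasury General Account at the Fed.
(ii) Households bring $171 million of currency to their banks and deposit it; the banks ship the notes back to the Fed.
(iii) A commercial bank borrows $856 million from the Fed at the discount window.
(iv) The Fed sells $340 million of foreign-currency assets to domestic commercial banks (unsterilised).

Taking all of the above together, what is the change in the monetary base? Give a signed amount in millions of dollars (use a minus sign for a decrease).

Government account inflow $317 million: reserves shift to a non-base liability → −$317M.
Currency deposit $171 million: just a shift between currency and reserves — both are base money → 0.
Discount-window loan $856 million: Fed balance sheet expands → +$856M.
FX sale $340 million: Fed balance sheet contracts → −$340M.
Net: −317 + 0 + 856 − 340 = +$199 million.

+$199 million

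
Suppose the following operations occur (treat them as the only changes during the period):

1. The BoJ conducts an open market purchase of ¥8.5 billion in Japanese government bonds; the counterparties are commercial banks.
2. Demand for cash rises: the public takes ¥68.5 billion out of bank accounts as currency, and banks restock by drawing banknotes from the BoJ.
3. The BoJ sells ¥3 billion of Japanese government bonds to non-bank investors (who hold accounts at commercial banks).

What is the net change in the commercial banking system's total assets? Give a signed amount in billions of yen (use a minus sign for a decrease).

OMO purchase (from banks) ¥8.5 billion: just an asset swap on bank balance sheets → 0.
Currency withdrawal ¥68.5 billion: bank balance sheets shrink → −¥68.5B.
Asset sale (to non-banks) ¥3 billion: bank balance sheets shrink → −¥3B.
Net: 0 − 68.5 − 3 = -¥71.5 billion.

-¥71.5 billion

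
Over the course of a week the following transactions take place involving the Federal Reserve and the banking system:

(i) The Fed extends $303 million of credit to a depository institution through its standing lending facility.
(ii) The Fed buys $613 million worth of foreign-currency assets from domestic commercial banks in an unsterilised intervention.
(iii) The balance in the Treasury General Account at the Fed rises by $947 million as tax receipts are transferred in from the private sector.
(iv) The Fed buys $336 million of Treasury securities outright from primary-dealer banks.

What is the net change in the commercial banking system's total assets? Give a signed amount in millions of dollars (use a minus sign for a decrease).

-$644 million

Discount-window loan $303 million: bank balance sheets expand → +$303M.
FX purchase $613 million: just an asset swap on bank balance sheets → 0.
Government account inflow $947 million: bank balance sheets shrink → −$947M.
OMO purchase (from banks) $336 million: just an asset swap on bank balance sheets → 0.
Net: 303 + 0 − 947 + 0 = -$644 million.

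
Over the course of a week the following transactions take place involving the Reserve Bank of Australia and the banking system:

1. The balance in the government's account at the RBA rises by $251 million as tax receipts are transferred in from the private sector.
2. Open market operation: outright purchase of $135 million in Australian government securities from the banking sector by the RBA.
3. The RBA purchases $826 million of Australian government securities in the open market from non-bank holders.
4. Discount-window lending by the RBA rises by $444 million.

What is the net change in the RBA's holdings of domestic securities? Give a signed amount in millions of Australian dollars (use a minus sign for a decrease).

Government account inflow $251 million: the RBA's securities portfolio is untouched → 0.
OMO purchase (from banks) $135 million: securities added to the RBA's portfolio → +$135M.
Asset purchase (from non-banks) $826 million: securities added to the RBA's portfolio → +$826M.
Discount-window loan $444 million: the RBA's securities portfolio is untouched → 0.
Net: 0 + 135 + 826 + 0 = +$961 million.

+$961 million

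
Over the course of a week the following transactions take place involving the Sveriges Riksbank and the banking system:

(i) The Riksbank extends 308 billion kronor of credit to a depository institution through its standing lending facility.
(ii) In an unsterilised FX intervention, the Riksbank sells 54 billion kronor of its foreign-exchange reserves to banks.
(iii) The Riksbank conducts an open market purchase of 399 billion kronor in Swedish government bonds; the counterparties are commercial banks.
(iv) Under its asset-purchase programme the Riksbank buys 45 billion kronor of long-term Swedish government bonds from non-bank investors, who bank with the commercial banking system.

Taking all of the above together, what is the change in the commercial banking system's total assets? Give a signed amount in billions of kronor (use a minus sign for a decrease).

+353 billion

Riksbank balance sheet:
  Assets:      Securities +444B, Loans to banks +308B, Foreign assets −54B
  Liabilities: Bank reserves +698B
Commercial banking system:
  Assets:      Reserves at CB +698B, Securities −399B, Foreign assets +54B
  Liabilities: Checkable deposits +45B, Borrowings from CB +308B
Change in total bank assets = +353 billion.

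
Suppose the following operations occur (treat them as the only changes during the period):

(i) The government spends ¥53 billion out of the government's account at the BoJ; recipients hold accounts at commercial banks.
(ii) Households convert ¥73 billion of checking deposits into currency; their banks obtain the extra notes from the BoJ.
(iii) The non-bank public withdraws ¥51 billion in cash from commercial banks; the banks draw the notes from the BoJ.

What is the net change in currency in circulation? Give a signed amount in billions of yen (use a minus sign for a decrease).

+¥124 billion

Government spending ¥53 billion: no currency enters or leaves circulation → 0.
Currency withdrawal ¥73 billion: notes leave the central bank → +¥73B.
Currency withdrawal ¥51 billion: notes leave the central bank → +¥51B.
Net: 0 + 73 + 51 = +¥124 billion.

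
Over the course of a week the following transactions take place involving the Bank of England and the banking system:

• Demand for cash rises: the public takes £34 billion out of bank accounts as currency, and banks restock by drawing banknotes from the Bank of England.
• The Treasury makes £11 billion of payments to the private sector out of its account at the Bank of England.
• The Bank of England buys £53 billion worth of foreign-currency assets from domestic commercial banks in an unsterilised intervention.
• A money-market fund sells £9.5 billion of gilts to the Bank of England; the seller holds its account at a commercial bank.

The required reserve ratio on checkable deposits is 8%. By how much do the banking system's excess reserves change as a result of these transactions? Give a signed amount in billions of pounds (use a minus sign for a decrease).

+£40.58 billion

Currency withdrawal £34 billion: reserves −£34B, deposits −£34B.
Government spending £11 billion: reserves +£11B, deposits +£11B.
FX purchase £53 billion: reserves +£53B, deposits 0.
Asset purchase (from non-banks) £9.5 billion: reserves +£9.5B, deposits +£9.5B.
Totals: Δreserves = +£39.5B, Δdeposits = −£13.5B.
Δrequired reserves = 8% × −£13.5B = −£1.08B.
Δexcess reserves = Δreserves − Δrequired = +£39.5B − (−£1.08B) = +£40.58 billion.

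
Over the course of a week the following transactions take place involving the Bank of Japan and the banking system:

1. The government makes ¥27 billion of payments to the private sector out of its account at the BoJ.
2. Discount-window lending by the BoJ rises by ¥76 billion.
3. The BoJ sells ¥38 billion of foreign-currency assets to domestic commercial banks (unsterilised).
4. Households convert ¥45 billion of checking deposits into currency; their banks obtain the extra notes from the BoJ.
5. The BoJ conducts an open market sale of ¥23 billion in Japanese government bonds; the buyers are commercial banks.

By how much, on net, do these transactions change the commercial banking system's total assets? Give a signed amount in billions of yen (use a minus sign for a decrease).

BoJ balance sheet:
  Assets:      Securities −¥23B, Loans to banks +¥76B, Foreign assets −¥38B
  Liabilities: Bank reserves −¥3B, Currency in circulation +¥45B, Government deposits −¥27B
Commercial banking system:
  Assets:      Reserves at CB −¥3B, Securities +¥23B, Foreign assets +¥38B
  Liabilities: Checkable deposits −¥18B, Borrowings from CB +¥76B
Change in total bank assets = +¥58 billion.

+¥58 billion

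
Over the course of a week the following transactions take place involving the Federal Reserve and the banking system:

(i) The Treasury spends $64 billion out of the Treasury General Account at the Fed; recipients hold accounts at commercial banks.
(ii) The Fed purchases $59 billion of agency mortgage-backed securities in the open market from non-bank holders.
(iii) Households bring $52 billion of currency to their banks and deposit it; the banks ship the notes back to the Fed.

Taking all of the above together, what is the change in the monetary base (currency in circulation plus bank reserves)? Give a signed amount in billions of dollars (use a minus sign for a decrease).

+$123 billion

Fed balance sheet:
  Assets:      Securities +$59B
  Liabilities: Bank reserves +$175B, Currency in circulation −$52B, Government deposits −$64B
Monetary base = currency + reserves: −$52B + (+$175B) = +$123 billion.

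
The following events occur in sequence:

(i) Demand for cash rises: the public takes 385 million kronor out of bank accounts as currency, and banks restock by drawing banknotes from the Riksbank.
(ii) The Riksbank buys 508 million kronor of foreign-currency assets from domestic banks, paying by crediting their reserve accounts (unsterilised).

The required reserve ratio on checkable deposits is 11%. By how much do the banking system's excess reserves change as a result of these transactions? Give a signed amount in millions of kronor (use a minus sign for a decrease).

+165.35 million

Currency withdrawal 385 million kronor: reserves −385M, deposits −385M.
FX purchase 508 million kronor: reserves +508M, deposits 0.
Totals: Δreserves = +123M, Δdeposits = −385M.
Δrequired reserves = 11% × −385M = −42.35M.
Δexcess reserves = Δreserves − Δrequired = +123M − (−42.35M) = +165.35 million.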